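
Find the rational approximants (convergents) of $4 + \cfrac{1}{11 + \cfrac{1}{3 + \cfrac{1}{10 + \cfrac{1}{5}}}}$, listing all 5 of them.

4/1, 45/11, 139/34, 1435/351, 7314/1789

Using the convergent recurrence p_i = a_i*p_{i-1} + p_{i-2}, q_i = a_i*q_{i-1} + q_{i-2} with p_{-2}=0, p_{-1}=1, q_{-2}=1, q_{-1}=0:
  i=0: a_0=4, p_0 = 4*1 + 0 = 4, q_0 = 4*0 + 1 = 1.
  i=1: a_1=11, p_1 = 11*4 + 1 = 45, q_1 = 11*1 + 0 = 11.
  i=2: a_2=3, p_2 = 3*45 + 4 = 139, q_2 = 3*11 + 1 = 34.
  i=3: a_3=10, p_3 = 10*139 + 45 = 1435, q_3 = 10*34 + 11 = 351.
  i=4: a_4=5, p_4 = 5*1435 + 139 = 7314, q_4 = 5*351 + 34 = 1789.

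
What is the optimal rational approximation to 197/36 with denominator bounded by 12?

Expand x = 197/36 as a continued fraction with the Euclidean algorithm:
  197 = 5*36 + 17, so a_0 = 5.
  36 = 2*17 + 2, so a_1 = 2.
  17 = 8*2 + 1, so a_2 = 8.
  2 = 2*1 + 0, so a_3 = 2.
so x = [5; 2, 8, 2].
Convergents (p_i = a_i*p_{i-1} + p_{i-2}, q_i = a_i*q_{i-1} + q_{i-2} with p_{-2}=0, p_{-1}=1, q_{-2}=1, q_{-1}=0), until the denominator exceeds 12:
  i=0: a_0=5, p_0 = 5*1 + 0 = 5, q_0 = 5*0 + 1 = 1.
  i=1: a_1=2, p_1 = 2*5 + 1 = 11, q_1 = 2*1 + 0 = 2.
  i=2: a_2=8, p_2 = 8*11 + 5 = 93, q_2 = 8*2 + 1 = 17.
q_2 = 17 > 12, so the last convergent with denominator <= 12 is p_1/q_1 = 11/2.
The closest fraction with denominator <= 12 is either p_1/q_1 or the intermediate fraction (k*p_1 + p_0)/(k*q_1 + q_0) with the largest k >= 1 whose denominator stays <= 12; these approach x as k grows, and every other convergent or intermediate fraction in range is farther away.
Largest k: floor((12 - q_0)/q_1) = floor((12 - 1)/2) = 5.
That gives (5*11 + 5)/(5*2 + 1) = 60/11.
Compare the errors: |x - 11/2| = |197*2 - 11*36|/(36*2) = 2/72, and |x - 60/11| = |197*11 - 60*36|/(36*11) = 7/396.
Cross-multiplying, 7*72 = 504 < 792 = 2*396, so 7/396 is smaller: the intermediate fraction 60/11 is closer to x than 11/2.

60/11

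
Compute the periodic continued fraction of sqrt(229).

Write x_i = (sqrt(229) + m_i)/d_i with (m_0, d_0) = (0, 1). a_0 = floor(sqrt(229)) = 15, since 15^2 = 225 <= 229 < 256 = 16^2.
Iterate m_{i+1} = d_i*a_i - m_i, d_{i+1} = (229 - m_{i+1}^2)/d_i, a_{i+1} = floor((a_0 + m_{i+1})/d_{i+1}):
  m_1 = 1*15 - 0 = 15, d_1 = (229 - 15^2)/1 = 4/1 = 4, a_1 = floor((15 + 15)/4) = 7.
  m_2 = 4*7 - 15 = 13, d_2 = (229 - 13^2)/4 = 60/4 = 15, a_2 = floor((15 + 13)/15) = 1.
  m_3 = 15*1 - 13 = 2, d_3 = (229 - 2^2)/15 = 225/15 = 15, a_3 = floor((15 + 2)/15) = 1.
  m_4 = 15*1 - 2 = 13, d_4 = (229 - 13^2)/15 = 60/15 = 4, a_4 = floor((15 + 13)/4) = 7.
  m_5 = 4*7 - 13 = 15, d_5 = (229 - 15^2)/4 = 4/4 = 1, a_5 = floor((15 + 15)/1) = 30.
  m_6 = 1*30 - 15 = 15, d_6 = (229 - 15^2)/1 = 4/1 = 4: (m_6, d_6) = (m_1, d_1) = (15, 4), so from here the quotients repeat a_1, ..., a_5; the period length is 5.
Hence the expansion of sqrt(229) is a_0 = 15 followed by the repeating block 7, 1, 1, 7, 30 (period 5).

[15; (7, 1, 1, 7, 30)]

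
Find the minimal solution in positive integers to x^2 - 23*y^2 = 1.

First expand sqrt(23) as a continued fraction. With x_i = (sqrt(23) + m_i)/d_i and (m_0, d_0) = (0, 1): a_0 = floor(sqrt(23)) = 4, since 4^2 = 16 <= 23 < 25 = 5^2.
Iterate m_{i+1} = d_i*a_i - m_i, d_{i+1} = (23 - m_{i+1}^2)/d_i, a_{i+1} = floor((a_0 + m_{i+1})/d_{i+1}):
  m_1 = 1*4 - 0 = 4, d_1 = (23 - 4^2)/1 = 7/1 = 7, a_1 = floor((4 + 4)/7) = 1.
  m_2 = 7*1 - 4 = 3, d_2 = (23 - 3^2)/7 = 14/7 = 2, a_2 = floor((4 + 3)/2) = 3.
  m_3 = 2*3 - 3 = 3, d_3 = (23 - 3^2)/2 = 14/2 = 7, a_3 = floor((4 + 3)/7) = 1.
  m_4 = 7*1 - 3 = 4, d_4 = (23 - 4^2)/7 = 7/7 = 1, a_4 = floor((4 + 4)/1) = 8.
  m_5 = 1*8 - 4 = 4, d_5 = (23 - 4^2)/1 = 7/1 = 7: (m_5, d_5) = (m_1, d_1) = (4, 7), so from here the quotients repeat a_1, ..., a_4; the period length is 4.
So sqrt(23) = [4; (1, 3, 1, 8)] with period length k = 4.
k is even, so the fundamental solution of x^2 - 23y^2 = 1 is (p_{k-1}, q_{k-1}) = (p_3, q_3); compute convergents through index 3.
Convergents (p_i = a_i*p_{i-1} + p_{i-2}, q_i = a_i*q_{i-1} + q_{i-2} with p_{-2}=0, p_{-1}=1, q_{-2}=1, q_{-1}=0):
  i=0: a_0=4, p_0 = 4*1 + 0 = 4, q_0 = 4*0 + 1 = 1.
  i=1: a_1=1, p_1 = 1*4 + 1 = 5, q_1 = 1*1 + 0 = 1.
  i=2: a_2=3, p_2 = 3*5 + 4 = 19, q_2 = 3*1 + 1 = 4.
  i=3: a_3=1, p_3 = 1*19 + 5 = 24, q_3 = 1*4 + 1 = 5.
Check: 24^2 - 23*5^2 = 576 - 575 = 1, so (x, y) = (24, 5) solves the equation, and by the theorem it is the least positive solution.

(x, y) = (24, 5)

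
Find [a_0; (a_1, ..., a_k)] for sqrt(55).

Write x_i = (sqrt(55) + m_i)/d_i with (m_0, d_0) = (0, 1). a_0 = floor(sqrt(55)) = 7, since 7^2 = 49 <= 55 < 64 = 8^2.
Iterate m_{i+1} = d_i*a_i - m_i, d_{i+1} = (55 - m_{i+1}^2)/d_i, a_{i+1} = floor((a_0 + m_{i+1})/d_{i+1}):
  m_1 = 1*7 - 0 = 7, d_1 = (55 - 7^2)/1 = 6/1 = 6, a_1 = floor((7 + 7)/6) = 2.
  m_2 = 6*2 - 7 = 5, d_2 = (55 - 5^2)/6 = 30/6 = 5, a_2 = floor((7 + 5)/5) = 2.
  m_3 = 5*2 - 5 = 5, d_3 = (55 - 5^2)/5 = 30/5 = 6, a_3 = floor((7 + 5)/6) = 2.
  m_4 = 6*2 - 5 = 7, d_4 = (55 - 7^2)/6 = 6/6 = 1, a_4 = floor((7 + 7)/1) = 14.
  m_5 = 1*14 - 7 = 7, d_5 = (55 - 7^2)/1 = 6/1 = 6: (m_5, d_5) = (m_1, d_1) = (7, 6), so from here the quotients repeat a_1, ..., a_4; the period length is 4.
Hence the expansion of sqrt(55) is a_0 = 7 followed by the repeating block 2, 2, 2, 14 (period 4).

[7; (2, 2, 2, 14)]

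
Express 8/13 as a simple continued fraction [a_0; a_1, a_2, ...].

Run the Euclidean algorithm on 8 and 13; the successive quotients are the partial quotients a_0, a_1, ... (each step inverts the fractional part left over by the previous one):
  8 = 0*13 + 8, so a_0 = 0.
  13 = 1*8 + 5, so a_1 = 1.
  8 = 1*5 + 3, so a_2 = 1.
  5 = 1*3 + 2, so a_3 = 1.
  3 = 1*2 + 1, so a_4 = 1.
  2 = 2*1 + 0, so a_5 = 2.
The remainder reaches 0 after 6 divisions, so the expansion has 6 partial quotients, read off in order.

[0; 1, 1, 1, 1, 2]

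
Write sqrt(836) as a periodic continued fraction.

Write x_i = (sqrt(836) + m_i)/d_i with (m_0, d_0) = (0, 1). a_0 = floor(sqrt(836)) = 28, since 28^2 = 784 <= 836 < 841 = 29^2.
Iterate m_{i+1} = d_i*a_i - m_i, d_{i+1} = (836 - m_{i+1}^2)/d_i, a_{i+1} = floor((a_0 + m_{i+1})/d_{i+1}):
  m_1 = 1*28 - 0 = 28, d_1 = (836 - 28^2)/1 = 52/1 = 52, a_1 = floor((28 + 28)/52) = 1.
  m_2 = 52*1 - 28 = 24, d_2 = (836 - 24^2)/52 = 260/52 = 5, a_2 = floor((28 + 24)/5) = 10.
  m_3 = 5*10 - 24 = 26, d_3 = (836 - 26^2)/5 = 160/5 = 32, a_3 = floor((28 + 26)/32) = 1.
  m_4 = 32*1 - 26 = 6, d_4 = (836 - 6^2)/32 = 800/32 = 25, a_4 = floor((28 + 6)/25) = 1.
  m_5 = 25*1 - 6 = 19, d_5 = (836 - 19^2)/25 = 475/25 = 19, a_5 = floor((28 + 19)/19) = 2.
  m_6 = 19*2 - 19 = 19, d_6 = (836 - 19^2)/19 = 475/19 = 25, a_6 = floor((28 + 19)/25) = 1.
  m_7 = 25*1 - 19 = 6, d_7 = (836 - 6^2)/25 = 800/25 = 32, a_7 = floor((28 + 6)/32) = 1.
  m_8 = 32*1 - 6 = 26, d_8 = (836 - 26^2)/32 = 160/32 = 5, a_8 = floor((28 + 26)/5) = 10.
  m_9 = 5*10 - 26 = 24, d_9 = (836 - 24^2)/5 = 260/5 = 52, a_9 = floor((28 + 24)/52) = 1.
  m_10 = 52*1 - 24 = 28, d_10 = (836 - 28^2)/52 = 52/52 = 1, a_10 = floor((28 + 28)/1) = 56.
  m_11 = 1*56 - 28 = 28, d_11 = (836 - 28^2)/1 = 52/1 = 52: (m_11, d_11) = (m_1, d_1) = (28, 52), so from here the quotients repeat a_1, ..., a_10; the period length is 10.
Hence the expansion of sqrt(836) is a_0 = 28 followed by the repeating block 1, 10, 1, 1, 2, 1, 1, 10, 1, 56 (period 10).

[28; (1, 10, 1, 1, 2, 1, 1, 10, 1, 56)]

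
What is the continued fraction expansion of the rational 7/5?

Run the Euclidean algorithm on 7 and 5; the successive quotients are the partial quotients a_0, a_1, ... (each step inverts the fractional part left over by the previous one):
  7 = 1*5 + 2, so a_0 = 1.
  5 = 2*2 + 1, so a_1 = 2.
  2 = 2*1 + 0, so a_2 = 2.
The remainder reaches 0 after 3 divisions, so the expansion has 3 partial quotients, read off in order.

[1; 2, 2]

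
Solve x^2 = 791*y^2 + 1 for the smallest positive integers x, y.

First expand sqrt(791) as a continued fraction. With x_i = (sqrt(791) + m_i)/d_i and (m_0, d_0) = (0, 1): a_0 = floor(sqrt(791)) = 28, since 28^2 = 784 <= 791 < 841 = 29^2.
Iterate m_{i+1} = d_i*a_i - m_i, d_{i+1} = (791 - m_{i+1}^2)/d_i, a_{i+1} = floor((a_0 + m_{i+1})/d_{i+1}):
  m_1 = 1*28 - 0 = 28, d_1 = (791 - 28^2)/1 = 7/1 = 7, a_1 = floor((28 + 28)/7) = 8.
  m_2 = 7*8 - 28 = 28, d_2 = (791 - 28^2)/7 = 7/7 = 1, a_2 = floor((28 + 28)/1) = 56.
  m_3 = 1*56 - 28 = 28, d_3 = (791 - 28^2)/1 = 7/1 = 7: (m_3, d_3) = (m_1, d_1) = (28, 7), so from here the quotients repeat a_1, a_2; the period length is 2.
So sqrt(791) = [28; (8, 56)] with period length k = 2.
k is even, so the fundamental solution of x^2 - 791y^2 = 1 is (p_{k-1}, q_{k-1}) = (p_1, q_1); compute convergents through index 1.
Convergents (p_i = a_i*p_{i-1} + p_{i-2}, q_i = a_i*q_{i-1} + q_{i-2} with p_{-2}=0, p_{-1}=1, q_{-2}=1, q_{-1}=0):
  i=0: a_0=28, p_0 = 28*1 + 0 = 28, q_0 = 28*0 + 1 = 1.
  i=1: a_1=8, p_1 = 8*28 + 1 = 225, q_1 = 8*1 + 0 = 8.
Check: 225^2 - 791*8^2 = 50625 - 50624 = 1, so (x, y) = (225, 8) solves the equation, and by the theorem it is the least positive solution.

(x, y) = (225, 8)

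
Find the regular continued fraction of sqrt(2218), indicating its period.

Write x_i = (sqrt(2218) + m_i)/d_i with (m_0, d_0) = (0, 1). a_0 = floor(sqrt(2218)) = 47, since 47^2 = 2209 <= 2218 < 2304 = 48^2.
Iterate m_{i+1} = d_i*a_i - m_i, d_{i+1} = (2218 - m_{i+1}^2)/d_i, a_{i+1} = floor((a_0 + m_{i+1})/d_{i+1}):
  m_1 = 1*47 - 0 = 47, d_1 = (2218 - 47^2)/1 = 9/1 = 9, a_1 = floor((47 + 47)/9) = 10.
  m_2 = 9*10 - 47 = 43, d_2 = (2218 - 43^2)/9 = 369/9 = 41, a_2 = floor((47 + 43)/41) = 2.
  m_3 = 41*2 - 43 = 39, d_3 = (2218 - 39^2)/41 = 697/41 = 17, a_3 = floor((47 + 39)/17) = 5.
  m_4 = 17*5 - 39 = 46, d_4 = (2218 - 46^2)/17 = 102/17 = 6, a_4 = floor((47 + 46)/6) = 15.
  m_5 = 6*15 - 46 = 44, d_5 = (2218 - 44^2)/6 = 282/6 = 47, a_5 = floor((47 + 44)/47) = 1.
  m_6 = 47*1 - 44 = 3, d_6 = (2218 - 3^2)/47 = 2209/47 = 47, a_6 = floor((47 + 3)/47) = 1.
  m_7 = 47*1 - 3 = 44, d_7 = (2218 - 44^2)/47 = 282/47 = 6, a_7 = floor((47 + 44)/6) = 15.
  m_8 = 6*15 - 44 = 46, d_8 = (2218 - 46^2)/6 = 102/6 = 17, a_8 = floor((47 + 46)/17) = 5.
  m_9 = 17*5 - 46 = 39, d_9 = (2218 - 39^2)/17 = 697/17 = 41, a_9 = floor((47 + 39)/41) = 2.
  m_10 = 41*2 - 39 = 43, d_10 = (2218 - 43^2)/41 = 369/41 = 9, a_10 = floor((47 + 43)/9) = 10.
  m_11 = 9*10 - 43 = 47, d_11 = (2218 - 47^2)/9 = 9/9 = 1, a_11 = floor((47 + 47)/1) = 94.
  m_12 = 1*94 - 47 = 47, d_12 = (2218 - 47^2)/1 = 9/1 = 9: (m_12, d_12) = (m_1, d_1) = (47, 9), so from here the quotients repeat a_1, ..., a_11; the period length is 11.
Hence the expansion of sqrt(2218) is a_0 = 47 followed by the repeating block 10, 2, 5, 15, 1, 1, 15, 5, 2, 10, 94 (period 11).

[47; (10, 2, 5, 15, 1, 1, 15, 5, 2, 10, 94)]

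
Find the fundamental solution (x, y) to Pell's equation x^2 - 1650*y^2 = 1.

First expand sqrt(1650) as a continued fraction. With x_i = (sqrt(1650) + m_i)/d_i and (m_0, d_0) = (0, 1): a_0 = floor(sqrt(1650)) = 40, since 40^2 = 1600 <= 1650 < 1681 = 41^2.
Iterate m_{i+1} = d_i*a_i - m_i, d_{i+1} = (1650 - m_{i+1}^2)/d_i, a_{i+1} = floor((a_0 + m_{i+1})/d_{i+1}):
  m_1 = 1*40 - 0 = 40, d_1 = (1650 - 40^2)/1 = 50/1 = 50, a_1 = floor((40 + 40)/50) = 1.
  m_2 = 50*1 - 40 = 10, d_2 = (1650 - 10^2)/50 = 1550/50 = 31, a_2 = floor((40 + 10)/31) = 1.
  m_3 = 31*1 - 10 = 21, d_3 = (1650 - 21^2)/31 = 1209/31 = 39, a_3 = floor((40 + 21)/39) = 1.
  m_4 = 39*1 - 21 = 18, d_4 = (1650 - 18^2)/39 = 1326/39 = 34, a_4 = floor((40 + 18)/34) = 1.
  m_5 = 34*1 - 18 = 16, d_5 = (1650 - 16^2)/34 = 1394/34 = 41, a_5 = floor((40 + 16)/41) = 1.
  m_6 = 41*1 - 16 = 25, d_6 = (1650 - 25^2)/41 = 1025/41 = 25, a_6 = floor((40 + 25)/25) = 2.
  m_7 = 25*2 - 25 = 25, d_7 = (1650 - 25^2)/25 = 1025/25 = 41, a_7 = floor((40 + 25)/41) = 1.
  m_8 = 41*1 - 25 = 16, d_8 = (1650 - 16^2)/41 = 1394/41 = 34, a_8 = floor((40 + 16)/34) = 1.
  m_9 = 34*1 - 16 = 18, d_9 = (1650 - 18^2)/34 = 1326/34 = 39, a_9 = floor((40 + 18)/39) = 1.
  m_10 = 39*1 - 18 = 21, d_10 = (1650 - 21^2)/39 = 1209/39 = 31, a_10 = floor((40 + 21)/31) = 1.
  m_11 = 31*1 - 21 = 10, d_11 = (1650 - 10^2)/31 = 1550/31 = 50, a_11 = floor((40 + 10)/50) = 1.
  m_12 = 50*1 - 10 = 40, d_12 = (1650 - 40^2)/50 = 50/50 = 1, a_12 = floor((40 + 40)/1) = 80.
  m_13 = 1*80 - 40 = 40, d_13 = (1650 - 40^2)/1 = 50/1 = 50: (m_13, d_13) = (m_1, d_1) = (40, 50), so from here the quotients repeat a_1, ..., a_12; the period length is 12.
So sqrt(1650) = [40; (1, 1, 1, 1, 1, 2, 1, 1, 1, 1, 1, 80)] with period length k = 12.
k is even, so the fundamental solution of x^2 - 1650y^2 = 1 is (p_{k-1}, q_{k-1}) = (p_11, q_11); compute convergents through index 11.
Convergents (p_i = a_i*p_{i-1} + p_{i-2}, q_i = a_i*q_{i-1} + q_{i-2} with p_{-2}=0, p_{-1}=1, q_{-2}=1, q_{-1}=0):
  i=0: a_0=40, p_0 = 40*1 + 0 = 40, q_0 = 40*0 + 1 = 1.
  i=1: a_1=1, p_1 = 1*40 + 1 = 41, q_1 = 1*1 + 0 = 1.
  i=2: a_2=1, p_2 = 1*41 + 40 = 81, q_2 = 1*1 + 1 = 2.
  i=3: a_3=1, p_3 = 1*81 + 41 = 122, q_3 = 1*2 + 1 = 3.
  i=4: a_4=1, p_4 = 1*122 + 81 = 203, q_4 = 1*3 + 2 = 5.
  i=5: a_5=1, p_5 = 1*203 + 122 = 325, q_5 = 1*5 + 3 = 8.
  i=6: a_6=2, p_6 = 2*325 + 203 = 853, q_6 = 2*8 + 5 = 21.
  i=7: a_7=1, p_7 = 1*853 + 325 = 1178, q_7 = 1*21 + 8 = 29.
  i=8: a_8=1, p_8 = 1*1178 + 853 = 2031, q_8 = 1*29 + 21 = 50.
  i=9: a_9=1, p_9 = 1*2031 + 1178 = 3209, q_9 = 1*50 + 29 = 79.
  i=10: a_10=1, p_10 = 1*3209 + 2031 = 5240, q_10 = 1*79 + 50 = 129.
  i=11: a_11=1, p_11 = 1*5240 + 3209 = 8449, q_11 = 1*129 + 79 = 208.
Check: 8449^2 - 1650*208^2 = 71385601 - 71385600 = 1, so (x, y) = (8449, 208) solves the equation, and by the theorem it is the least positive solution.

(x, y) = (8449, 208)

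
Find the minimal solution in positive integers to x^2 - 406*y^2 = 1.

First expand sqrt(406) as a continued fraction. With x_i = (sqrt(406) + m_i)/d_i and (m_0, d_0) = (0, 1): a_0 = floor(sqrt(406)) = 20, since 20^2 = 400 <= 406 < 441 = 21^2.
Iterate m_{i+1} = d_i*a_i - m_i, d_{i+1} = (406 - m_{i+1}^2)/d_i, a_{i+1} = floor((a_0 + m_{i+1})/d_{i+1}):
  m_1 = 1*20 - 0 = 20, d_1 = (406 - 20^2)/1 = 6/1 = 6, a_1 = floor((20 + 20)/6) = 6.
  m_2 = 6*6 - 20 = 16, d_2 = (406 - 16^2)/6 = 150/6 = 25, a_2 = floor((20 + 16)/25) = 1.
  m_3 = 25*1 - 16 = 9, d_3 = (406 - 9^2)/25 = 325/25 = 13, a_3 = floor((20 + 9)/13) = 2.
  m_4 = 13*2 - 9 = 17, d_4 = (406 - 17^2)/13 = 117/13 = 9, a_4 = floor((20 + 17)/9) = 4.
  m_5 = 9*4 - 17 = 19, d_5 = (406 - 19^2)/9 = 45/9 = 5, a_5 = floor((20 + 19)/5) = 7.
  m_6 = 5*7 - 19 = 16, d_6 = (406 - 16^2)/5 = 150/5 = 30, a_6 = floor((20 + 16)/30) = 1.
  m_7 = 30*1 - 16 = 14, d_7 = (406 - 14^2)/30 = 210/30 = 7, a_7 = floor((20 + 14)/7) = 4.
  m_8 = 7*4 - 14 = 14, d_8 = (406 - 14^2)/7 = 210/7 = 30, a_8 = floor((20 + 14)/30) = 1.
  m_9 = 30*1 - 14 = 16, d_9 = (406 - 16^2)/30 = 150/30 = 5, a_9 = floor((20 + 16)/5) = 7.
  m_10 = 5*7 - 16 = 19, d_10 = (406 - 19^2)/5 = 45/5 = 9, a_10 = floor((20 + 19)/9) = 4.
  m_11 = 9*4 - 19 = 17, d_11 = (406 - 17^2)/9 = 117/9 = 13, a_11 = floor((20 + 17)/13) = 2.
  m_12 = 13*2 - 17 = 9, d_12 = (406 - 9^2)/13 = 325/13 = 25, a_12 = floor((20 + 9)/25) = 1.
  m_13 = 25*1 - 9 = 16, d_13 = (406 - 16^2)/25 = 150/25 = 6, a_13 = floor((20 + 16)/6) = 6.
  m_14 = 6*6 - 16 = 20, d_14 = (406 - 20^2)/6 = 6/6 = 1, a_14 = floor((20 + 20)/1) = 40.
  m_15 = 1*40 - 20 = 20, d_15 = (406 - 20^2)/1 = 6/1 = 6: (m_15, d_15) = (m_1, d_1) = (20, 6), so from here the quotients repeat a_1, ..., a_14; the period length is 14.
So sqrt(406) = [20; (6, 1, 2, 4, 7, 1, 4, 1, 7, 4, 2, 1, 6, 40)] with period length k = 14.
k is even, so the fundamental solution of x^2 - 406y^2 = 1 is (p_{k-1}, q_{k-1}) = (p_13, q_13); compute convergents through index 13.
Convergents (p_i = a_i*p_{i-1} + p_{i-2}, q_i = a_i*q_{i-1} + q_{i-2} with p_{-2}=0, p_{-1}=1, q_{-2}=1, q_{-1}=0):
  i=0: a_0=20, p_0 = 20*1 + 0 = 20, q_0 = 20*0 + 1 = 1.
  i=1: a_1=6, p_1 = 6*20 + 1 = 121, q_1 = 6*1 + 0 = 6.
  i=2: a_2=1, p_2 = 1*121 + 20 = 141, q_2 = 1*6 + 1 = 7.
  i=3: a_3=2, p_3 = 2*141 + 121 = 403, q_3 = 2*7 + 6 = 20.
  i=4: a_4=4, p_4 = 4*403 + 141 = 1753, q_4 = 4*20 + 7 = 87.
  i=5: a_5=7, p_5 = 7*1753 + 403 = 12674, q_5 = 7*87 + 20 = 629.
  i=6: a_6=1, p_6 = 1*12674 + 1753 = 14427, q_6 = 1*629 + 87 = 716.
  i=7: a_7=4, p_7 = 4*14427 + 12674 = 70382, q_7 = 4*716 + 629 = 3493.
  i=8: a_8=1, p_8 = 1*70382 + 14427 = 84809, q_8 = 1*3493 + 716 = 4209.
  i=9: a_9=7, p_9 = 7*84809 + 70382 = 664045, q_9 = 7*4209 + 3493 = 32956.
  i=10: a_10=4, p_10 = 4*664045 + 84809 = 2740989, q_10 = 4*32956 + 4209 = 136033.
  i=11: a_11=2, p_11 = 2*2740989 + 664045 = 6146023, q_11 = 2*136033 + 32956 = 305022.
  i=12: a_12=1, p_12 = 1*6146023 + 2740989 = 8887012, q_12 = 1*305022 + 136033 = 441055.
  i=13: a_13=6, p_13 = 6*8887012 + 6146023 = 59468095, q_13 = 6*441055 + 305022 = 2951352.
Check: 59468095^2 - 406*2951352^2 = 3536454322929025 - 3536454322929024 = 1, so (x, y) = (59468095, 2951352) solves the equation, and by the theorem it is the least positive solution.

(x, y) = (59468095, 2951352)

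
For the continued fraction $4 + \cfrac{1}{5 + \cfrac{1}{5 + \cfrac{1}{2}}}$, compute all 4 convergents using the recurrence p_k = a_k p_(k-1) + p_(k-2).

4/1, 21/5, 109/26, 239/57

Using the convergent recurrence p_i = a_i*p_{i-1} + p_{i-2}, q_i = a_i*q_{i-1} + q_{i-2} with p_{-2}=0, p_{-1}=1, q_{-2}=1, q_{-1}=0:
  i=0: a_0=4, p_0 = 4*1 + 0 = 4, q_0 = 4*0 + 1 = 1.
  i=1: a_1=5, p_1 = 5*4 + 1 = 21, q_1 = 5*1 + 0 = 5.
  i=2: a_2=5, p_2 = 5*21 + 4 = 109, q_2 = 5*5 + 1 = 26.
  i=3: a_3=2, p_3 = 2*109 + 21 = 239, q_3 = 2*26 + 5 = 57.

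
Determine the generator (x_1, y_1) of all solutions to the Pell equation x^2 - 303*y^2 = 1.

(x, y) = (2524, 145)

First expand sqrt(303) as a continued fraction. With x_i = (sqrt(303) + m_i)/d_i and (m_0, d_0) = (0, 1): a_0 = floor(sqrt(303)) = 17, since 17^2 = 289 <= 303 < 324 = 18^2.
Iterate m_{i+1} = d_i*a_i - m_i, d_{i+1} = (303 - m_{i+1}^2)/d_i, a_{i+1} = floor((a_0 + m_{i+1})/d_{i+1}):
  m_1 = 1*17 - 0 = 17, d_1 = (303 - 17^2)/1 = 14/1 = 14, a_1 = floor((17 + 17)/14) = 2.
  m_2 = 14*2 - 17 = 11, d_2 = (303 - 11^2)/14 = 182/14 = 13, a_2 = floor((17 + 11)/13) = 2.
  m_3 = 13*2 - 11 = 15, d_3 = (303 - 15^2)/13 = 78/13 = 6, a_3 = floor((17 + 15)/6) = 5.
  m_4 = 6*5 - 15 = 15, d_4 = (303 - 15^2)/6 = 78/6 = 13, a_4 = floor((17 + 15)/13) = 2.
  m_5 = 13*2 - 15 = 11, d_5 = (303 - 11^2)/13 = 182/13 = 14, a_5 = floor((17 + 11)/14) = 2.
  m_6 = 14*2 - 11 = 17, d_6 = (303 - 17^2)/14 = 14/14 = 1, a_6 = floor((17 + 17)/1) = 34.
  m_7 = 1*34 - 17 = 17, d_7 = (303 - 17^2)/1 = 14/1 = 14: (m_7, d_7) = (m_1, d_1) = (17, 14), so from here the quotients repeat a_1, ..., a_6; the period length is 6.
So sqrt(303) = [17; (2, 2, 5, 2, 2, 34)] with period length k = 6.
k is even, so the fundamental solution of x^2 - 303y^2 = 1 is (p_{k-1}, q_{k-1}) = (p_5, q_5); compute convergents through index 5.
Convergents (p_i = a_i*p_{i-1} + p_{i-2}, q_i = a_i*q_{i-1} + q_{i-2} with p_{-2}=0, p_{-1}=1, q_{-2}=1, q_{-1}=0):
  i=0: a_0=17, p_0 = 17*1 + 0 = 17, q_0 = 17*0 + 1 = 1.
  i=1: a_1=2, p_1 = 2*17 + 1 = 35, q_1 = 2*1 + 0 = 2.
  i=2: a_2=2, p_2 = 2*35 + 17 = 87, q_2 = 2*2 + 1 = 5.
  i=3: a_3=5, p_3 = 5*87 + 35 = 470, q_3 = 5*5 + 2 = 27.
  i=4: a_4=2, p_4 = 2*470 + 87 = 1027, q_4 = 2*27 + 5 = 59.
  i=5: a_5=2, p_5 = 2*1027 + 470 = 2524, q_5 = 2*59 + 27 = 145.
Check: 2524^2 - 303*145^2 = 6370576 - 6370575 = 1, so (x, y) = (2524, 145) solves the equation, and by the theorem it is the least positive solution.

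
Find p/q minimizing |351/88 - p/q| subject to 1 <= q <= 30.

4/1

Expand x = 351/88 as a continued fraction with the Euclidean algorithm:
  351 = 3*88 + 87, so a_0 = 3.
  88 = 1*87 + 1, so a_1 = 1.
  87 = 87*1 + 0, so a_2 = 87.
so x = [3; 1, 87].
Convergents (p_i = a_i*p_{i-1} + p_{i-2}, q_i = a_i*q_{i-1} + q_{i-2} with p_{-2}=0, p_{-1}=1, q_{-2}=1, q_{-1}=0), until the denominator exceeds 30:
  i=0: a_0=3, p_0 = 3*1 + 0 = 3, q_0 = 3*0 + 1 = 1.
  i=1: a_1=1, p_1 = 1*3 + 1 = 4, q_1 = 1*1 + 0 = 1.
  i=2: a_2=87, p_2 = 87*4 + 3 = 351, q_2 = 87*1 + 1 = 88.
q_2 = 88 > 30, so the last convergent with denominator <= 30 is p_1/q_1 = 4/1.
The closest fraction with denominator <= 30 is either p_1/q_1 or the intermediate fraction (k*p_1 + p_0)/(k*q_1 + q_0) with the largest k >= 1 whose denominator stays <= 30; these approach x as k grows, and every other convergent or intermediate fraction in range is farther away.
Largest k: floor((30 - q_0)/q_1) = floor((30 - 1)/1) = 29.
That gives (29*4 + 3)/(29*1 + 1) = 119/30.
Compare the errors: |x - 4/1| = |351*1 - 4*88|/(88*1) = 1/88, and |x - 119/30| = |351*30 - 119*88|/(88*30) = 58/2640.
Cross-multiplying, 1*2640 = 2640 < 5104 = 58*88, so 1/88 is smaller: the convergent 4/1 is closer to x than 119/30.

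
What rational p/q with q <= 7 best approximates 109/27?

4/1

Expand x = 109/27 as a continued fraction with the Euclidean algorithm:
  109 = 4*27 + 1, so a_0 = 4.
  27 = 27*1 + 0, so a_1 = 27.
so x = [4; 27].
Convergents (p_i = a_i*p_{i-1} + p_{i-2}, q_i = a_i*q_{i-1} + q_{i-2} with p_{-2}=0, p_{-1}=1, q_{-2}=1, q_{-1}=0), until the denominator exceeds 7:
  i=0: a_0=4, p_0 = 4*1 + 0 = 4, q_0 = 4*0 + 1 = 1.
  i=1: a_1=27, p_1 = 27*4 + 1 = 109, q_1 = 27*1 + 0 = 27.
q_1 = 27 > 7, so the last convergent with denominator <= 7 is p_0/q_0 = 4/1.
The closest fraction with denominator <= 7 is either p_0/q_0 or the intermediate fraction (k*p_0 + p_{-1})/(k*q_0 + q_{-1}) with the largest k >= 1 whose denominator stays <= 7; these approach x as k grows, and every other convergent or intermediate fraction in range is farther away.
Largest k: floor((7 - q_{-1})/q_0) = floor((7 - 0)/1) = 7 (using the seeds p_{-1} = 1, q_{-1} = 0).
That gives (7*4 + 1)/(7*1 + 0) = 29/7.
Compare the errors: |x - 4/1| = |109*1 - 4*27|/(27*1) = 1/27, and |x - 29/7| = |109*7 - 29*27|/(27*7) = 20/189.
Cross-multiplying, 1*189 = 189 < 540 = 20*27, so 1/27 is smaller: the convergent 4/1 is closer to x than 29/7.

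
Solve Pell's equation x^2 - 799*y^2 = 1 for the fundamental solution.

(x, y) = (424, 15)

First expand sqrt(799) as a continued fraction. With x_i = (sqrt(799) + m_i)/d_i and (m_0, d_0) = (0, 1): a_0 = floor(sqrt(799)) = 28, since 28^2 = 784 <= 799 < 841 = 29^2.
Iterate m_{i+1} = d_i*a_i - m_i, d_{i+1} = (799 - m_{i+1}^2)/d_i, a_{i+1} = floor((a_0 + m_{i+1})/d_{i+1}):
  m_1 = 1*28 - 0 = 28, d_1 = (799 - 28^2)/1 = 15/1 = 15, a_1 = floor((28 + 28)/15) = 3.
  m_2 = 15*3 - 28 = 17, d_2 = (799 - 17^2)/15 = 510/15 = 34, a_2 = floor((28 + 17)/34) = 1.
  m_3 = 34*1 - 17 = 17, d_3 = (799 - 17^2)/34 = 510/34 = 15, a_3 = floor((28 + 17)/15) = 3.
  m_4 = 15*3 - 17 = 28, d_4 = (799 - 28^2)/15 = 15/15 = 1, a_4 = floor((28 + 28)/1) = 56.
  m_5 = 1*56 - 28 = 28, d_5 = (799 - 28^2)/1 = 15/1 = 15: (m_5, d_5) = (m_1, d_1) = (28, 15), so from here the quotients repeat a_1, ..., a_4; the period length is 4.
So sqrt(799) = [28; (3, 1, 3, 56)] with period length k = 4.
k is even, so the fundamental solution of x^2 - 799y^2 = 1 is (p_{k-1}, q_{k-1}) = (p_3, q_3); compute convergents through index 3.
Convergents (p_i = a_i*p_{i-1} + p_{i-2}, q_i = a_i*q_{i-1} + q_{i-2} with p_{-2}=0, p_{-1}=1, q_{-2}=1, q_{-1}=0):
  i=0: a_0=28, p_0 = 28*1 + 0 = 28, q_0 = 28*0 + 1 = 1.
  i=1: a_1=3, p_1 = 3*28 + 1 = 85, q_1 = 3*1 + 0 = 3.
  i=2: a_2=1, p_2 = 1*85 + 28 = 113, q_2 = 1*3 + 1 = 4.
  i=3: a_3=3, p_3 = 3*113 + 85 = 424, q_3 = 3*4 + 3 = 15.
Check: 424^2 - 799*15^2 = 179776 - 179775 = 1, so (x, y) = (424, 15) solves the equation, and by the theorem it is the least positive solution.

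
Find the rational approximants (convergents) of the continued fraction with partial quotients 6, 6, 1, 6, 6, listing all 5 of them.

Using the convergent recurrence p_i = a_i*p_{i-1} + p_{i-2}, q_i = a_i*q_{i-1} + q_{i-2} with p_{-2}=0, p_{-1}=1, q_{-2}=1, q_{-1}=0:
  i=0: a_0=6, p_0 = 6*1 + 0 = 6, q_0 = 6*0 + 1 = 1.
  i=1: a_1=6, p_1 = 6*6 + 1 = 37, q_1 = 6*1 + 0 = 6.
  i=2: a_2=1, p_2 = 1*37 + 6 = 43, q_2 = 1*6 + 1 = 7.
  i=3: a_3=6, p_3 = 6*43 + 37 = 295, q_3 = 6*7 + 6 = 48.
  i=4: a_4=6, p_4 = 6*295 + 43 = 1813, q_4 = 6*48 + 7 = 295.

6/1, 37/6, 43/7, 295/48, 1813/295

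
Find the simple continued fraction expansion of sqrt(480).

[21; (1, 9, 1, 42)]

Write x_i = (sqrt(480) + m_i)/d_i with (m_0, d_0) = (0, 1). a_0 = floor(sqrt(480)) = 21, since 21^2 = 441 <= 480 < 484 = 22^2.
Iterate m_{i+1} = d_i*a_i - m_i, d_{i+1} = (480 - m_{i+1}^2)/d_i, a_{i+1} = floor((a_0 + m_{i+1})/d_{i+1}):
  m_1 = 1*21 - 0 = 21, d_1 = (480 - 21^2)/1 = 39/1 = 39, a_1 = floor((21 + 21)/39) = 1.
  m_2 = 39*1 - 21 = 18, d_2 = (480 - 18^2)/39 = 156/39 = 4, a_2 = floor((21 + 18)/4) = 9.
  m_3 = 4*9 - 18 = 18, d_3 = (480 - 18^2)/4 = 156/4 = 39, a_3 = floor((21 + 18)/39) = 1.
  m_4 = 39*1 - 18 = 21, d_4 = (480 - 21^2)/39 = 39/39 = 1, a_4 = floor((21 + 21)/1) = 42.
  m_5 = 1*42 - 21 = 21, d_5 = (480 - 21^2)/1 = 39/1 = 39: (m_5, d_5) = (m_1, d_1) = (21, 39), so from here the quotients repeat a_1, ..., a_4; the period length is 4.
Hence the expansion of sqrt(480) is a_0 = 21 followed by the repeating block 1, 9, 1, 42 (period 4).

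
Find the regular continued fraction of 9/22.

[0; 2, 2, 4]

Run the Euclidean algorithm on 9 and 22; the successive quotients are the partial quotients a_0, a_1, ... (each step inverts the fractional part left over by the previous one):
  9 = 0*22 + 9, so a_0 = 0.
  22 = 2*9 + 4, so a_1 = 2.
  9 = 2*4 + 1, so a_2 = 2.
  4 = 4*1 + 0, so a_3 = 4.
The remainder reaches 0 after 4 divisions, so the expansion has 4 partial quotients, read off in order.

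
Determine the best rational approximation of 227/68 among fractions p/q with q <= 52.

167/50

Expand x = 227/68 as a continued fraction with the Euclidean algorithm:
  227 = 3*68 + 23, so a_0 = 3.
  68 = 2*23 + 22, so a_1 = 2.
  23 = 1*22 + 1, so a_2 = 1.
  22 = 22*1 + 0, so a_3 = 22.
so x = [3; 2, 1, 22].
Convergents (p_i = a_i*p_{i-1} + p_{i-2}, q_i = a_i*q_{i-1} + q_{i-2} with p_{-2}=0, p_{-1}=1, q_{-2}=1, q_{-1}=0), until the denominator exceeds 52:
  i=0: a_0=3, p_0 = 3*1 + 0 = 3, q_0 = 3*0 + 1 = 1.
  i=1: a_1=2, p_1 = 2*3 + 1 = 7, q_1 = 2*1 + 0 = 2.
  i=2: a_2=1, p_2 = 1*7 + 3 = 10, q_2 = 1*2 + 1 = 3.
  i=3: a_3=22, p_3 = 22*10 + 7 = 227, q_3 = 22*3 + 2 = 68.
q_3 = 68 > 52, so the last convergent with denominator <= 52 is p_2/q_2 = 10/3.
The closest fraction with denominator <= 52 is either p_2/q_2 or the intermediate fraction (k*p_2 + p_1)/(k*q_2 + q_1) with the largest k >= 1 whose denominator stays <= 52; these approach x as k grows, and every other convergent or intermediate fraction in range is farther away.
Largest k: floor((52 - q_1)/q_2) = floor((52 - 2)/3) = 16.
That gives (16*10 + 7)/(16*3 + 2) = 167/50.
Compare the errors: |x - 10/3| = |227*3 - 10*68|/(68*3) = 1/204, and |x - 167/50| = |227*50 - 167*68|/(68*50) = 6/3400.
Cross-multiplying, 6*204 = 1224 < 3400 = 1*3400, so 6/3400 is smaller: the intermediate fraction 167/50 is closer to x than 10/3.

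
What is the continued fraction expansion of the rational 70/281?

[0; 4, 70]

Run the Euclidean algorithm on 70 and 281; the successive quotients are the partial quotients a_0, a_1, ... (each step inverts the fractional part left over by the previous one):
  70 = 0*281 + 70, so a_0 = 0.
  281 = 4*70 + 1, so a_1 = 4.
  70 = 70*1 + 0, so a_2 = 70.
The remainder reaches 0 after 3 divisions, so the expansion has 3 partial quotients, read off in order.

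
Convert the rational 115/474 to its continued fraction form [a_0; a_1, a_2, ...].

Run the Euclidean algorithm on 115 and 474; the successive quotients are the partial quotients a_0, a_1, ... (each step inverts the fractional part left over by the previous one):
  115 = 0*474 + 115, so a_0 = 0.
  474 = 4*115 + 14, so a_1 = 4.
  115 = 8*14 + 3, so a_2 = 8.
  14 = 4*3 + 2, so a_3 = 4.
  3 = 1*2 + 1, so a_4 = 1.
  2 = 2*1 + 0, so a_5 = 2.
The remainder reaches 0 after 6 divisions, so the expansion has 6 partial quotients, read off in order.

[0; 4, 8, 4, 1, 2]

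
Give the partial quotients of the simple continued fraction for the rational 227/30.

[7; 1, 1, 3, 4]

Run the Euclidean algorithm on 227 and 30; the successive quotients are the partial quotients a_0, a_1, ... (each step inverts the fractional part left over by the previous one):
  227 = 7*30 + 17, so a_0 = 7.
  30 = 1*17 + 13, so a_1 = 1.
  17 = 1*13 + 4, so a_2 = 1.
  13 = 3*4 + 1, so a_3 = 3.
  4 = 4*1 + 0, so a_4 = 4.
The remainder reaches 0 after 5 divisions, so the expansion has 5 partial quotients, read off in order.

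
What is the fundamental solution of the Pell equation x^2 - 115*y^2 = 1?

First expand sqrt(115) as a continued fraction. With x_i = (sqrt(115) + m_i)/d_i and (m_0, d_0) = (0, 1): a_0 = floor(sqrt(115)) = 10, since 10^2 = 100 <= 115 < 121 = 11^2.
Iterate m_{i+1} = d_i*a_i - m_i, d_{i+1} = (115 - m_{i+1}^2)/d_i, a_{i+1} = floor((a_0 + m_{i+1})/d_{i+1}):
  m_1 = 1*10 - 0 = 10, d_1 = (115 - 10^2)/1 = 15/1 = 15, a_1 = floor((10 + 10)/15) = 1.
  m_2 = 15*1 - 10 = 5, d_2 = (115 - 5^2)/15 = 90/15 = 6, a_2 = floor((10 + 5)/6) = 2.
  m_3 = 6*2 - 5 = 7, d_3 = (115 - 7^2)/6 = 66/6 = 11, a_3 = floor((10 + 7)/11) = 1.
  m_4 = 11*1 - 7 = 4, d_4 = (115 - 4^2)/11 = 99/11 = 9, a_4 = floor((10 + 4)/9) = 1.
  m_5 = 9*1 - 4 = 5, d_5 = (115 - 5^2)/9 = 90/9 = 10, a_5 = floor((10 + 5)/10) = 1.
  m_6 = 10*1 - 5 = 5, d_6 = (115 - 5^2)/10 = 90/10 = 9, a_6 = floor((10 + 5)/9) = 1.
  m_7 = 9*1 - 5 = 4, d_7 = (115 - 4^2)/9 = 99/9 = 11, a_7 = floor((10 + 4)/11) = 1.
  m_8 = 11*1 - 4 = 7, d_8 = (115 - 7^2)/11 = 66/11 = 6, a_8 = floor((10 + 7)/6) = 2.
  m_9 = 6*2 - 7 = 5, d_9 = (115 - 5^2)/6 = 90/6 = 15, a_9 = floor((10 + 5)/15) = 1.
  m_10 = 15*1 - 5 = 10, d_10 = (115 - 10^2)/15 = 15/15 = 1, a_10 = floor((10 + 10)/1) = 20.
  m_11 = 1*20 - 10 = 10, d_11 = (115 - 10^2)/1 = 15/1 = 15: (m_11, d_11) = (m_1, d_1) = (10, 15), so from here the quotients repeat a_1, ..., a_10; the period length is 10.
So sqrt(115) = [10; (1, 2, 1, 1, 1, 1, 1, 2, 1, 20)] with period length k = 10.
k is even, so the fundamental solution of x^2 - 115y^2 = 1 is (p_{k-1}, q_{k-1}) = (p_9, q_9); compute convergents through index 9.
Convergents (p_i = a_i*p_{i-1} + p_{i-2}, q_i = a_i*q_{i-1} + q_{i-2} with p_{-2}=0, p_{-1}=1, q_{-2}=1, q_{-1}=0):
  i=0: a_0=10, p_0 = 10*1 + 0 = 10, q_0 = 10*0 + 1 = 1.
  i=1: a_1=1, p_1 = 1*10 + 1 = 11, q_1 = 1*1 + 0 = 1.
  i=2: a_2=2, p_2 = 2*11 + 10 = 32, q_2 = 2*1 + 1 = 3.
  i=3: a_3=1, p_3 = 1*32 + 11 = 43, q_3 = 1*3 + 1 = 4.
  i=4: a_4=1, p_4 = 1*43 + 32 = 75, q_4 = 1*4 + 3 = 7.
  i=5: a_5=1, p_5 = 1*75 + 43 = 118, q_5 = 1*7 + 4 = 11.
  i=6: a_6=1, p_6 = 1*118 + 75 = 193, q_6 = 1*11 + 7 = 18.
  i=7: a_7=1, p_7 = 1*193 + 118 = 311, q_7 = 1*18 + 11 = 29.
  i=8: a_8=2, p_8 = 2*311 + 193 = 815, q_8 = 2*29 + 18 = 76.
  i=9: a_9=1, p_9 = 1*815 + 311 = 1126, q_9 = 1*76 + 29 = 105.
Check: 1126^2 - 115*105^2 = 1267876 - 1267875 = 1, so (x, y) = (1126, 105) solves the equation, and by the theorem it is the least positive solution.

(x, y) = (1126, 105)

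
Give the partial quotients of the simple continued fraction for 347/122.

Run the Euclidean algorithm on 347 and 122; the successive quotients are the partial quotients a_0, a_1, ... (each step inverts the fractional part left over by the previous one):
  347 = 2*122 + 103, so a_0 = 2.
  122 = 1*103 + 19, so a_1 = 1.
  103 = 5*19 + 8, so a_2 = 5.
  19 = 2*8 + 3, so a_3 = 2.
  8 = 2*3 + 2, so a_4 = 2.
  3 = 1*2 + 1, so a_5 = 1.
  2 = 2*1 + 0, so a_6 = 2.
The remainder reaches 0 after 7 divisions, so the expansion has 7 partial quotients, read off in order.

[2; 1, 5, 2, 2, 1, 2]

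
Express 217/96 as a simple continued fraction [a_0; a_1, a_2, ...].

Run the Euclidean algorithm on 217 and 96; the successive quotients are the partial quotients a_0, a_1, ... (each step inverts the fractional part left over by the previous one):
  217 = 2*96 + 25, so a_0 = 2.
  96 = 3*25 + 21, so a_1 = 3.
  25 = 1*21 + 4, so a_2 = 1.
  21 = 5*4 + 1, so a_3 = 5.
  4 = 4*1 + 0, so a_4 = 4.
The remainder reaches 0 after 5 divisions, so the expansion has 5 partial quotients, read off in order.

[2; 3, 1, 5, 4]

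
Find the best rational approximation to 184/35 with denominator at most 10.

Expand x = 184/35 as a continued fraction with the Euclidean algorithm:
  184 = 5*35 + 9, so a_0 = 5.
  35 = 3*9 + 8, so a_1 = 3.
  9 = 1*8 + 1, so a_2 = 1.
  8 = 8*1 + 0, so a_3 = 8.
so x = [5; 3, 1, 8].
Convergents (p_i = a_i*p_{i-1} + p_{i-2}, q_i = a_i*q_{i-1} + q_{i-2} with p_{-2}=0, p_{-1}=1, q_{-2}=1, q_{-1}=0), until the denominator exceeds 10:
  i=0: a_0=5, p_0 = 5*1 + 0 = 5, q_0 = 5*0 + 1 = 1.
  i=1: a_1=3, p_1 = 3*5 + 1 = 16, q_1 = 3*1 + 0 = 3.
  i=2: a_2=1, p_2 = 1*16 + 5 = 21, q_2 = 1*3 + 1 = 4.
  i=3: a_3=8, p_3 = 8*21 + 16 = 184, q_3 = 8*4 + 3 = 35.
q_3 = 35 > 10, so the last convergent with denominator <= 10 is p_2/q_2 = 21/4.
The closest fraction with denominator <= 10 is either p_2/q_2 or the intermediate fraction (k*p_2 + p_1)/(k*q_2 + q_1) with the largest k >= 1 whose denominator stays <= 10; these approach x as k grows, and every other convergent or intermediate fraction in range is farther away.
Largest k: floor((10 - q_1)/q_2) = floor((10 - 3)/4) = 1.
That gives (1*21 + 16)/(1*4 + 3) = 37/7.
Compare the errors: |x - 21/4| = |184*4 - 21*35|/(35*4) = 1/140, and |x - 37/7| = |184*7 - 37*35|/(35*7) = 7/245.
Cross-multiplying, 1*245 = 245 < 980 = 7*140, so 1/140 is smaller: the convergent 21/4 is closer to x than 37/7.

21/4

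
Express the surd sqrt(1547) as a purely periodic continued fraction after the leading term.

Write x_i = (sqrt(1547) + m_i)/d_i with (m_0, d_0) = (0, 1). a_0 = floor(sqrt(1547)) = 39, since 39^2 = 1521 <= 1547 < 1600 = 40^2.
Iterate m_{i+1} = d_i*a_i - m_i, d_{i+1} = (1547 - m_{i+1}^2)/d_i, a_{i+1} = floor((a_0 + m_{i+1})/d_{i+1}):
  m_1 = 1*39 - 0 = 39, d_1 = (1547 - 39^2)/1 = 26/1 = 26, a_1 = floor((39 + 39)/26) = 3.
  m_2 = 26*3 - 39 = 39, d_2 = (1547 - 39^2)/26 = 26/26 = 1, a_2 = floor((39 + 39)/1) = 78.
  m_3 = 1*78 - 39 = 39, d_3 = (1547 - 39^2)/1 = 26/1 = 26: (m_3, d_3) = (m_1, d_1) = (39, 26), so from here the quotients repeat a_1, a_2; the period length is 2.
Hence the expansion of sqrt(1547) is a_0 = 39 followed by the repeating block 3, 78 (period 2).

[39; (3, 78)]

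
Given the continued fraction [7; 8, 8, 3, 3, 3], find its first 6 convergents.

7/1, 57/8, 463/65, 1446/203, 4801/674, 15849/2225

Using the convergent recurrence p_i = a_i*p_{i-1} + p_{i-2}, q_i = a_i*q_{i-1} + q_{i-2} with p_{-2}=0, p_{-1}=1, q_{-2}=1, q_{-1}=0:
  i=0: a_0=7, p_0 = 7*1 + 0 = 7, q_0 = 7*0 + 1 = 1.
  i=1: a_1=8, p_1 = 8*7 + 1 = 57, q_1 = 8*1 + 0 = 8.
  i=2: a_2=8, p_2 = 8*57 + 7 = 463, q_2 = 8*8 + 1 = 65.
  i=3: a_3=3, p_3 = 3*463 + 57 = 1446, q_3 = 3*65 + 8 = 203.
  i=4: a_4=3, p_4 = 3*1446 + 463 = 4801, q_4 = 3*203 + 65 = 674.
  i=5: a_5=3, p_5 = 3*4801 + 1446 = 15849, q_5 = 3*674 + 203 = 2225.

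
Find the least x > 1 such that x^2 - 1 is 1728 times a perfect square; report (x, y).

First expand sqrt(1728) as a continued fraction. With x_i = (sqrt(1728) + m_i)/d_i and (m_0, d_0) = (0, 1): a_0 = floor(sqrt(1728)) = 41, since 41^2 = 1681 <= 1728 < 1764 = 42^2.
Iterate m_{i+1} = d_i*a_i - m_i, d_{i+1} = (1728 - m_{i+1}^2)/d_i, a_{i+1} = floor((a_0 + m_{i+1})/d_{i+1}):
  m_1 = 1*41 - 0 = 41, d_1 = (1728 - 41^2)/1 = 47/1 = 47, a_1 = floor((41 + 41)/47) = 1.
  m_2 = 47*1 - 41 = 6, d_2 = (1728 - 6^2)/47 = 1692/47 = 36, a_2 = floor((41 + 6)/36) = 1.
  m_3 = 36*1 - 6 = 30, d_3 = (1728 - 30^2)/36 = 828/36 = 23, a_3 = floor((41 + 30)/23) = 3.
  m_4 = 23*3 - 30 = 39, d_4 = (1728 - 39^2)/23 = 207/23 = 9, a_4 = floor((41 + 39)/9) = 8.
  m_5 = 9*8 - 39 = 33, d_5 = (1728 - 33^2)/9 = 639/9 = 71, a_5 = floor((41 + 33)/71) = 1.
  m_6 = 71*1 - 33 = 38, d_6 = (1728 - 38^2)/71 = 284/71 = 4, a_6 = floor((41 + 38)/4) = 19.
  m_7 = 4*19 - 38 = 38, d_7 = (1728 - 38^2)/4 = 284/4 = 71, a_7 = floor((41 + 38)/71) = 1.
  m_8 = 71*1 - 38 = 33, d_8 = (1728 - 33^2)/71 = 639/71 = 9, a_8 = floor((41 + 33)/9) = 8.
  m_9 = 9*8 - 33 = 39, d_9 = (1728 - 39^2)/9 = 207/9 = 23, a_9 = floor((41 + 39)/23) = 3.
  m_10 = 23*3 - 39 = 30, d_10 = (1728 - 30^2)/23 = 828/23 = 36, a_10 = floor((41 + 30)/36) = 1.
  m_11 = 36*1 - 30 = 6, d_11 = (1728 - 6^2)/36 = 1692/36 = 47, a_11 = floor((41 + 6)/47) = 1.
  m_12 = 47*1 - 6 = 41, d_12 = (1728 - 41^2)/47 = 47/47 = 1, a_12 = floor((41 + 41)/1) = 82.
  m_13 = 1*82 - 41 = 41, d_13 = (1728 - 41^2)/1 = 47/1 = 47: (m_13, d_13) = (m_1, d_1) = (41, 47), so from here the quotients repeat a_1, ..., a_12; the period length is 12.
So sqrt(1728) = [41; (1, 1, 3, 8, 1, 19, 1, 8, 3, 1, 1, 82)] with period length k = 12.
k is even, so the fundamental solution of x^2 - 1728y^2 = 1 is (p_{k-1}, q_{k-1}) = (p_11, q_11); compute convergents through index 11.
Convergents (p_i = a_i*p_{i-1} + p_{i-2}, q_i = a_i*q_{i-1} + q_{i-2} with p_{-2}=0, p_{-1}=1, q_{-2}=1, q_{-1}=0):
  i=0: a_0=41, p_0 = 41*1 + 0 = 41, q_0 = 41*0 + 1 = 1.
  i=1: a_1=1, p_1 = 1*41 + 1 = 42, q_1 = 1*1 + 0 = 1.
  i=2: a_2=1, p_2 = 1*42 + 41 = 83, q_2 = 1*1 + 1 = 2.
  i=3: a_3=3, p_3 = 3*83 + 42 = 291, q_3 = 3*2 + 1 = 7.
  i=4: a_4=8, p_4 = 8*291 + 83 = 2411, q_4 = 8*7 + 2 = 58.
  i=5: a_5=1, p_5 = 1*2411 + 291 = 2702, q_5 = 1*58 + 7 = 65.
  i=6: a_6=19, p_6 = 19*2702 + 2411 = 53749, q_6 = 19*65 + 58 = 1293.
  i=7: a_7=1, p_7 = 1*53749 + 2702 = 56451, q_7 = 1*1293 + 65 = 1358.
  i=8: a_8=8, p_8 = 8*56451 + 53749 = 505357, q_8 = 8*1358 + 1293 = 12157.
  i=9: a_9=3, p_9 = 3*505357 + 56451 = 1572522, q_9 = 3*12157 + 1358 = 37829.
  i=10: a_10=1, p_10 = 1*1572522 + 505357 = 2077879, q_10 = 1*37829 + 12157 = 49986.
  i=11: a_11=1, p_11 = 1*2077879 + 1572522 = 3650401, q_11 = 1*49986 + 37829 = 87815.
Check: 3650401^2 - 1728*87815^2 = 13325427460801 - 13325427460800 = 1, so (x, y) = (3650401, 87815) solves the equation, and by the theorem it is the least positive solution.

(x, y) = (3650401, 87815)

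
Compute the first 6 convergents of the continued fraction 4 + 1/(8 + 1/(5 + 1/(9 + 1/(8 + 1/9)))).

4/1, 33/8, 169/41, 1554/377, 12601/3057, 114963/27890

Using the convergent recurrence p_i = a_i*p_{i-1} + p_{i-2}, q_i = a_i*q_{i-1} + q_{i-2} with p_{-2}=0, p_{-1}=1, q_{-2}=1, q_{-1}=0:
  i=0: a_0=4, p_0 = 4*1 + 0 = 4, q_0 = 4*0 + 1 = 1.
  i=1: a_1=8, p_1 = 8*4 + 1 = 33, q_1 = 8*1 + 0 = 8.
  i=2: a_2=5, p_2 = 5*33 + 4 = 169, q_2 = 5*8 + 1 = 41.
  i=3: a_3=9, p_3 = 9*169 + 33 = 1554, q_3 = 9*41 + 8 = 377.
  i=4: a_4=8, p_4 = 8*1554 + 169 = 12601, q_4 = 8*377 + 41 = 3057.
  i=5: a_5=9, p_5 = 9*12601 + 1554 = 114963, q_5 = 9*3057 + 377 = 27890.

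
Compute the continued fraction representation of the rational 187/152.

[1; 4, 2, 1, 11]

Run the Euclidean algorithm on 187 and 152; the successive quotients are the partial quotients a_0, a_1, ... (each step inverts the fractional part left over by the previous one):
  187 = 1*152 + 35, so a_0 = 1.
  152 = 4*35 + 12, so a_1 = 4.
  35 = 2*12 + 11, so a_2 = 2.
  12 = 1*11 + 1, so a_3 = 1.
  11 = 11*1 + 0, so a_4 = 11.
The remainder reaches 0 after 5 divisions, so the expansion has 5 partial quotients, read off in order.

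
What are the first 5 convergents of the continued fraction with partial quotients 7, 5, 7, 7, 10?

Using the convergent recurrence p_i = a_i*p_{i-1} + p_{i-2}, q_i = a_i*q_{i-1} + q_{i-2} with p_{-2}=0, p_{-1}=1, q_{-2}=1, q_{-1}=0:
  i=0: a_0=7, p_0 = 7*1 + 0 = 7, q_0 = 7*0 + 1 = 1.
  i=1: a_1=5, p_1 = 5*7 + 1 = 36, q_1 = 5*1 + 0 = 5.
  i=2: a_2=7, p_2 = 7*36 + 7 = 259, q_2 = 7*5 + 1 = 36.
  i=3: a_3=7, p_3 = 7*259 + 36 = 1849, q_3 = 7*36 + 5 = 257.
  i=4: a_4=10, p_4 = 10*1849 + 259 = 18749, q_4 = 10*257 + 36 = 2606.

7/1, 36/5, 259/36, 1849/257, 18749/2606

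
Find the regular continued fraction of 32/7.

Run the Euclidean algorithm on 32 and 7; the successive quotients are the partial quotients a_0, a_1, ... (each step inverts the fractional part left over by the previous one):
  32 = 4*7 + 4, so a_0 = 4.
  7 = 1*4 + 3, so a_1 = 1.
  4 = 1*3 + 1, so a_2 = 1.
  3 = 3*1 + 0, so a_3 = 3.
The remainder reaches 0 after 4 divisions, so the expansion has 4 partial quotients, read off in order.

[4; 1, 1, 3]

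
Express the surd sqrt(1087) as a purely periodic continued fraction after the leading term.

Write x_i = (sqrt(1087) + m_i)/d_i with (m_0, d_0) = (0, 1). a_0 = floor(sqrt(1087)) = 32, since 32^2 = 1024 <= 1087 < 1089 = 33^2.
Iterate m_{i+1} = d_i*a_i - m_i, d_{i+1} = (1087 - m_{i+1}^2)/d_i, a_{i+1} = floor((a_0 + m_{i+1})/d_{i+1}):
  m_1 = 1*32 - 0 = 32, d_1 = (1087 - 32^2)/1 = 63/1 = 63, a_1 = floor((32 + 32)/63) = 1.
  m_2 = 63*1 - 32 = 31, d_2 = (1087 - 31^2)/63 = 126/63 = 2, a_2 = floor((32 + 31)/2) = 31.
  m_3 = 2*31 - 31 = 31, d_3 = (1087 - 31^2)/2 = 126/2 = 63, a_3 = floor((32 + 31)/63) = 1.
  m_4 = 63*1 - 31 = 32, d_4 = (1087 - 32^2)/63 = 63/63 = 1, a_4 = floor((32 + 32)/1) = 64.
  m_5 = 1*64 - 32 = 32, d_5 = (1087 - 32^2)/1 = 63/1 = 63: (m_5, d_5) = (m_1, d_1) = (32, 63), so from here the quotients repeat a_1, ..., a_4; the period length is 4.
Hence the expansion of sqrt(1087) is a_0 = 32 followed by the repeating block 1, 31, 1, 64 (period 4).

[32; (1, 31, 1, 64)]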